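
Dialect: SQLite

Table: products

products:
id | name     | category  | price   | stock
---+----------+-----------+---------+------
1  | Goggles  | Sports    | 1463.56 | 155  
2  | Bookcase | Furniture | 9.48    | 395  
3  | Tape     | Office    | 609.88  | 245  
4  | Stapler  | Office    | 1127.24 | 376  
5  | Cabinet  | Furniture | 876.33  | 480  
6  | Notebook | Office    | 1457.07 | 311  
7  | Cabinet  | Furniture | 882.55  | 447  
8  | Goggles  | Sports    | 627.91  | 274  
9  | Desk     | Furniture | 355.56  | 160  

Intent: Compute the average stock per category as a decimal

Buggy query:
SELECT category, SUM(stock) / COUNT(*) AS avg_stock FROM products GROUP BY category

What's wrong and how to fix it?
Bug: Both operands are integers, so '/' performs integer division and truncates

Fix: Multiply by 1.0 (or CAST to REAL) to force floating-point division

Corrected query:
SELECT category, SUM(stock) * 1.0 / COUNT(*) AS avg_stock FROM products GROUP BY category

Result:
category  | avg_stock 
----------+-----------
Furniture | 370.5     
Office    | 310.666667
Sports    | 214.5     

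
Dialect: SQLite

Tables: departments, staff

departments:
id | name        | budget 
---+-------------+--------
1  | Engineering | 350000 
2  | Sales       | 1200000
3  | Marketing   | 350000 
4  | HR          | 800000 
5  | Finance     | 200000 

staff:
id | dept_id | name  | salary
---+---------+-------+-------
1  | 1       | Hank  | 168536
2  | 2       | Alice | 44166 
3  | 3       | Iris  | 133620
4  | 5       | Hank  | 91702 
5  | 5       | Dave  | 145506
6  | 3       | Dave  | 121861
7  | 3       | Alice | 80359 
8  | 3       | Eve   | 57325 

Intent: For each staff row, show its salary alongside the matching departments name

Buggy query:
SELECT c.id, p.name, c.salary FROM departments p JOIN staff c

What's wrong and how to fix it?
Bug: Missing join condition: each staff row is matched to all departments rows instead of just its own

Fix: Add ON c.dept_id = p.id to the JOIN

Corrected query:
SELECT c.id, p.name, c.salary FROM departments p JOIN staff c ON c.dept_id = p.id

Result:
id | name        | salary
---+-------------+-------
1  | Engineering | 168536
2  | Sales       | 44166 
3  | Marketing   | 133620
4  | Finance     | 91702 
5  | Finance     | 145506
6  | Marketing   | 121861
7  | Marketing   | 80359 
8  | Marketing   | 57325 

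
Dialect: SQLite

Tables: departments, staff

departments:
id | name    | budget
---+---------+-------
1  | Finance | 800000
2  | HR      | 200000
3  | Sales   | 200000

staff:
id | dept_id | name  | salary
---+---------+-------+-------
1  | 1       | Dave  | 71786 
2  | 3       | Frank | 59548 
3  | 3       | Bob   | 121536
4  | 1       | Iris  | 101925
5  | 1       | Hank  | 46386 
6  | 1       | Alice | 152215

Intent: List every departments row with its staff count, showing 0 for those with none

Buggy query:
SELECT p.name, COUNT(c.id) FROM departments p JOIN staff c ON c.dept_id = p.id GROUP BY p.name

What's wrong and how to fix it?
Bug: An inner join excludes parents with zero children

Fix: Use LEFT JOIN so parents without children still appear (COUNT(c.id) gives 0)

Corrected query:
SELECT p.name, COUNT(c.id) FROM departments p LEFT JOIN staff c ON c.dept_id = p.id GROUP BY p.name

Result:
name    | COUNT(c.id)
--------+------------
Finance | 4          
HR      | 0          
Sales   | 2          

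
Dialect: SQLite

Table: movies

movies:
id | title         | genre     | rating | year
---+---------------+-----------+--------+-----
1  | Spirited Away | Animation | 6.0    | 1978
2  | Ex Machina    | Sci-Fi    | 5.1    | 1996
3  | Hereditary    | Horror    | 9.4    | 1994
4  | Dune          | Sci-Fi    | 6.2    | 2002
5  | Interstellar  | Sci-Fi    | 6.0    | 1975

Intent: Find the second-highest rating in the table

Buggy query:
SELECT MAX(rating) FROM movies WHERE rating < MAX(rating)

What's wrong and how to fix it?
Bug: MAX(rating) on the right of the comparison is an aggregate-in-WHERE error

Fix: Compute the overall MAX in a subquery, then take MAX of rows below it

Corrected query:
SELECT MAX(rating) FROM movies WHERE rating < (SELECT MAX(rating) FROM movies)

Result:
MAX(rating)
-----------
6.2        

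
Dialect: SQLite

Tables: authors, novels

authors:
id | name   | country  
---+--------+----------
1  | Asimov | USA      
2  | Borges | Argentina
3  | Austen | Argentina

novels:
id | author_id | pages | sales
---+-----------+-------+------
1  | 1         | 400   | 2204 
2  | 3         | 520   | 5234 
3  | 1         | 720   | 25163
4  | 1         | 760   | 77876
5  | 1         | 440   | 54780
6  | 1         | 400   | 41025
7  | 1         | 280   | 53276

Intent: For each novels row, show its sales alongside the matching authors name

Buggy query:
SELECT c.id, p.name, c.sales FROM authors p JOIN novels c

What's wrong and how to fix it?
Bug: Missing join condition: each novels row is matched to all authors rows instead of just its own

Fix: Specify the join condition linking the foreign key to the parent id

Corrected query:
SELECT c.id, p.name, c.sales FROM authors p JOIN novels c ON c.author_id = p.id

Result:
id | name   | sales
---+--------+------
1  | Asimov | 2204 
2  | Austen | 5234 
3  | Asimov | 25163
4  | Asimov | 77876
5  | Asimov | 54780
6  | Asimov | 41025
7  | Asimov | 53276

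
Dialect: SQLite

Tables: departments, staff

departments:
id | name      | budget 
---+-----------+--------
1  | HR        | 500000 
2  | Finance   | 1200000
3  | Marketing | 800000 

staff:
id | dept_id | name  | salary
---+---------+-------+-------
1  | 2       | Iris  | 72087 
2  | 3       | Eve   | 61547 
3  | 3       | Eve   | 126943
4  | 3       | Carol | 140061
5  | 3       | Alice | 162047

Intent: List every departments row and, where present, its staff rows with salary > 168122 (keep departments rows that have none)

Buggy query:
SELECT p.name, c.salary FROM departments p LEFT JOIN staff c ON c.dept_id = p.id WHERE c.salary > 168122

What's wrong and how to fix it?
Bug: Filtering c.salary in WHERE discards the NULL rows produced by LEFT JOIN, turning it into an inner join

Fix: Put 'c.salary > 168122' in the JOIN's ON clause instead of WHERE

Corrected query:
SELECT p.name, c.salary FROM departments p LEFT JOIN staff c ON c.dept_id = p.id AND c.salary > 168122

Result:
name      | salary
----------+-------
HR        | NULL  
Finance   | NULL  
Marketing | NULL  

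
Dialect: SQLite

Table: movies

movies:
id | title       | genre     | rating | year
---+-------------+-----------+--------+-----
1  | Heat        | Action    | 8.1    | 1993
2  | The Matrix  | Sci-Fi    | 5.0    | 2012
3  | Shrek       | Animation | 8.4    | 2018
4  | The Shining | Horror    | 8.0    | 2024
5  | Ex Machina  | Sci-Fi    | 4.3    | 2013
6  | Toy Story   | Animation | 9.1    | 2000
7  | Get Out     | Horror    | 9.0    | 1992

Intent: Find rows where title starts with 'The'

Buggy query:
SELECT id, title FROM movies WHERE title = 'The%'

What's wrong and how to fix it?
Bug: Wildcards only work with LIKE; '=' treats '%' as a literal character

Fix: Use LIKE for wildcard pattern matching

Corrected query:
SELECT id, title FROM movies WHERE title LIKE 'The%'

Result:
id | title      
---+------------
2  | The Matrix 
4  | The Shining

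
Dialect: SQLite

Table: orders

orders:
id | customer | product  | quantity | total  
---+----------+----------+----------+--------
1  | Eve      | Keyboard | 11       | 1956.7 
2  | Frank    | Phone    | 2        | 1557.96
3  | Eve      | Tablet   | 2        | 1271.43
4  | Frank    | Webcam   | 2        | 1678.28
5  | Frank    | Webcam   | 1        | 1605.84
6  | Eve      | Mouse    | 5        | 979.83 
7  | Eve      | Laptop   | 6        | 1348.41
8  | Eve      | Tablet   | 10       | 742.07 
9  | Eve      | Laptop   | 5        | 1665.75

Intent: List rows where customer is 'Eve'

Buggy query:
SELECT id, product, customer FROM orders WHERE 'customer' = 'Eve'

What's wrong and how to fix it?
Bug: Single quotes denote string literals in SQL; the column name is being compared as a constant string

Fix: Reference the column as customer without single quotes

Corrected query:
SELECT id, product, customer FROM orders WHERE customer = 'Eve'

Result:
id | product  | customer
---+----------+---------
1  | Keyboard | Eve     
3  | Tablet   | Eve     
6  | Mouse    | Eve     
7  | Laptop   | Eve     
8  | Tablet   | Eve     
9  | Laptop   | Eve     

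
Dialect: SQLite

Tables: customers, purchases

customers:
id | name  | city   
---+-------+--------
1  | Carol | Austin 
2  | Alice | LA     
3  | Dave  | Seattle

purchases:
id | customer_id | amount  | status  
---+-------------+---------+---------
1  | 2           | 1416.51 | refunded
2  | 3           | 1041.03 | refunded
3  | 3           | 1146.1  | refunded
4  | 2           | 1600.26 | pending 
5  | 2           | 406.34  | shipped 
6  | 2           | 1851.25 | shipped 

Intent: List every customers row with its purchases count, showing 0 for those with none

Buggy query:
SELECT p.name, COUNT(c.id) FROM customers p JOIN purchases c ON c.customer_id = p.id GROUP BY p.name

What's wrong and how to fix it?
Bug: An inner join excludes parents with zero children

Fix: Switch to LEFT JOIN to retain unmatched parent rows

Corrected query:
SELECT p.name, COUNT(c.id) FROM customers p LEFT JOIN purchases c ON c.customer_id = p.id GROUP BY p.name

Result:
name  | COUNT(c.id)
------+------------
Alice | 4          
Carol | 0          
Dave  | 2          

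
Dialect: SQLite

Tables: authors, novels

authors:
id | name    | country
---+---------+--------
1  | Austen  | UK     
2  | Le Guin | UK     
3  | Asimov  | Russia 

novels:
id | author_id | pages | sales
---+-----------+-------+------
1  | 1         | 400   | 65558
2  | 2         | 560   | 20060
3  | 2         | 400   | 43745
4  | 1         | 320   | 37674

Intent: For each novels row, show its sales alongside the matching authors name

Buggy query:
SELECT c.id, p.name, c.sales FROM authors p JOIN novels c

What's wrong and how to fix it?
Bug: Missing join condition: each novels row is matched to all authors rows instead of just its own

Fix: Specify the join condition linking the foreign key to the parent id

Corrected query:
SELECT c.id, p.name, c.sales FROM authors p JOIN novels c ON c.author_id = p.id

Result:
id | name    | sales
---+---------+------
1  | Austen  | 65558
2  | Le Guin | 20060
3  | Le Guin | 43745
4  | Austen  | 37674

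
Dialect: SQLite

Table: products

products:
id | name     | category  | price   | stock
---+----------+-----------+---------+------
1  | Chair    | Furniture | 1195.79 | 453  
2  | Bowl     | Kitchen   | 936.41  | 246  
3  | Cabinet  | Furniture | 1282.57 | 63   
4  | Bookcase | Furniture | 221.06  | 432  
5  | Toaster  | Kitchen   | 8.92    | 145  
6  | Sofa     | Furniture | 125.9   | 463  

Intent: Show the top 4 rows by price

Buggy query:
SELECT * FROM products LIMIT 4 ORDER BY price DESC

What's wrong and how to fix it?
Bug: ORDER BY cannot follow LIMIT; LIMIT is the final clause

Fix: Swap the clauses: ORDER BY first, then LIMIT

Corrected query:
SELECT * FROM products ORDER BY price DESC LIMIT 4

Result:
id | name     | category  | price   | stock
---+----------+-----------+---------+------
3  | Cabinet  | Furniture | 1282.57 | 63   
1  | Chair    | Furniture | 1195.79 | 453  
2  | Bowl     | Kitchen   | 936.41  | 246  
4  | Bookcase | Furniture | 221.06  | 432  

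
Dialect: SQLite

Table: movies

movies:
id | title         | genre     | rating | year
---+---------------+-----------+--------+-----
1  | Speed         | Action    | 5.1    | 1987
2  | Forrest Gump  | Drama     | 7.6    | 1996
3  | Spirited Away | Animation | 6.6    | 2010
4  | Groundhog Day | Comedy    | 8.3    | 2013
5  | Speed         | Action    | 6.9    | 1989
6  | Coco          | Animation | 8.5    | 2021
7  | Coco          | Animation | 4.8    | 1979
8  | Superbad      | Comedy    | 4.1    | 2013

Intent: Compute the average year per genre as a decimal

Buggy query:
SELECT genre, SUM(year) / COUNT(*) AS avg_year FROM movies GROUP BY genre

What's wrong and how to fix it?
Bug: SUM(year) and COUNT(*) are both integers; the division truncates the fractional part

Fix: Cast one side to REAL so the division keeps the fractional part

Corrected query:
SELECT genre, SUM(year) * 1.0 / COUNT(*) AS avg_year FROM movies GROUP BY genre

Result:
genre     | avg_year   
----------+------------
Action    | 1988       
Animation | 2003.333333
Comedy    | 2013       
Drama     | 1996       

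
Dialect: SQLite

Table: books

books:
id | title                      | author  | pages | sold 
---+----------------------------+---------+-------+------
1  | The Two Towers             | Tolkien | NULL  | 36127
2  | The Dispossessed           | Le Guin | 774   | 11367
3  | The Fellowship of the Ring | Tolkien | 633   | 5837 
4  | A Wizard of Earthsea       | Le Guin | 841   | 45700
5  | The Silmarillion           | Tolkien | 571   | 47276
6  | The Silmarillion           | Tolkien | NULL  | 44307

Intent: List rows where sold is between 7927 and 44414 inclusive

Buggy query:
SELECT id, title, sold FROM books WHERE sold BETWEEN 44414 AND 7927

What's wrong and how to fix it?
Bug: The bounds are reversed; BETWEEN a AND b requires a <= b to match anything

Fix: Write BETWEEN 7927 AND 44414

Corrected query:
SELECT id, title, sold FROM books WHERE sold BETWEEN 7927 AND 44414

Result:
id | title            | sold 
---+------------------+------
1  | The Two Towers   | 36127
2  | The Dispossessed | 11367
6  | The Silmarillion | 44307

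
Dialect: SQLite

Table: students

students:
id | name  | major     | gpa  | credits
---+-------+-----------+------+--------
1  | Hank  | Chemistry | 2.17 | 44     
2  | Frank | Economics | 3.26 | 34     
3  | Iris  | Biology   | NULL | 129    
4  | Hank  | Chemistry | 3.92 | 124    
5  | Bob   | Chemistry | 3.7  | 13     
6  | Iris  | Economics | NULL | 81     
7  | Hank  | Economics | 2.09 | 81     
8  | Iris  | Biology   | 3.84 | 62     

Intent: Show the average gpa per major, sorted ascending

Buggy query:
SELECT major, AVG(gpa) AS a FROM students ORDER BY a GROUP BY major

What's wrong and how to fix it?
Bug: GROUP BY must precede ORDER BY

Fix: Move ORDER BY to the end, after GROUP BY

Corrected query:
SELECT major, AVG(gpa) AS a FROM students GROUP BY major ORDER BY a

Result:
major     | a       
----------+---------
Economics | 2.675   
Chemistry | 3.263333
Biology   | 3.84    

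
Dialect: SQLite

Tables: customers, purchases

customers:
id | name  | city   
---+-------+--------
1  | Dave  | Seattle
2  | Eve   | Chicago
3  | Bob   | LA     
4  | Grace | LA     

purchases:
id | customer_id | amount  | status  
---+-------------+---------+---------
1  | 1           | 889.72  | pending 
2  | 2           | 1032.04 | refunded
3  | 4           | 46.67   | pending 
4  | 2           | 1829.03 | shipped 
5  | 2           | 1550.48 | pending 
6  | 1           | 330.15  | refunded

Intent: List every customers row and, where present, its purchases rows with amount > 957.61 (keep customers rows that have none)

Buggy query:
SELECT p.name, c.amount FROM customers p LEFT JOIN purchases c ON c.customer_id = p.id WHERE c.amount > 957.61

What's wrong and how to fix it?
Bug: Filtering c.amount in WHERE discards the NULL rows produced by LEFT JOIN, turning it into an inner join

Fix: Move the right-table condition into the ON clause so unmatched parents are kept

Corrected query:
SELECT p.name, c.amount FROM customers p LEFT JOIN purchases c ON c.customer_id = p.id AND c.amount > 957.61

Result:
name  | amount 
------+--------
Dave  | NULL   
Eve   | 1032.04
Eve   | 1550.48
Eve   | 1829.03
Bob   | NULL   
Grace | NULL   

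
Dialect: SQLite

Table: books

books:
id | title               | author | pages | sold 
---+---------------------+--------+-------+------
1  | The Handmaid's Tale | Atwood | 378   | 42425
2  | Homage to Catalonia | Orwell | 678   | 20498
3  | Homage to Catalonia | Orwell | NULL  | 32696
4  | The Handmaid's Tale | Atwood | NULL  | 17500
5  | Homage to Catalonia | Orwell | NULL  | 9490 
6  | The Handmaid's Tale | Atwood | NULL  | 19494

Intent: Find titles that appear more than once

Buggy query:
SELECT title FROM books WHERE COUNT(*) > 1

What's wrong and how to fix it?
Bug: WHERE can't reference COUNT(*); aggregates are computed after WHERE

Fix: Group first, then use HAVING for the count condition

Corrected query:
SELECT title FROM books GROUP BY title HAVING COUNT(*) > 1

Result:
title              
-------------------
Homage to Catalonia
The Handmaid's Tale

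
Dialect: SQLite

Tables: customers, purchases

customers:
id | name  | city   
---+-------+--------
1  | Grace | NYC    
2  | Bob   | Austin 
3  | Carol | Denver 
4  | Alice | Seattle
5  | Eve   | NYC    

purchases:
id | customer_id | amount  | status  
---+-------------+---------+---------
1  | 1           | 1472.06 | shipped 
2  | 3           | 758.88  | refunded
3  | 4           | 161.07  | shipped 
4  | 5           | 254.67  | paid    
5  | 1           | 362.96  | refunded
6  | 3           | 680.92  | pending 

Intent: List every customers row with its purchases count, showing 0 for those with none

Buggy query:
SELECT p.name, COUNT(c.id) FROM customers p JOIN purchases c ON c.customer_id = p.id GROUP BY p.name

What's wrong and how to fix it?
Bug: INNER JOIN drops customers rows that have no matching purchases rows

Fix: Use LEFT JOIN so parents without children still appear (COUNT(c.id) gives 0)

Corrected query:
SELECT p.name, COUNT(c.id) FROM customers p LEFT JOIN purchases c ON c.customer_id = p.id GROUP BY p.name

Result:
name  | COUNT(c.id)
------+------------
Alice | 1          
Bob   | 0          
Carol | 2          
Eve   | 1          
Grace | 2          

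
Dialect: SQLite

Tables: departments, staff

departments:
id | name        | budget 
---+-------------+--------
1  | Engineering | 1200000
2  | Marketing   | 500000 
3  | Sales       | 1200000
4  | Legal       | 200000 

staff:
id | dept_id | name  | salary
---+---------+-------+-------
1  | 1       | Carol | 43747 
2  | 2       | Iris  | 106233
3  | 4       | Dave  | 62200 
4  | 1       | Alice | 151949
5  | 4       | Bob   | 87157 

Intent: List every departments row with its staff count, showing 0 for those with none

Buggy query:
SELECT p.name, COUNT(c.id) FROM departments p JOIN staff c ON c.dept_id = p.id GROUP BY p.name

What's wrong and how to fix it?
Bug: An inner join excludes parents with zero children

Fix: Switch to LEFT JOIN to retain unmatched parent rows

Corrected query:
SELECT p.name, COUNT(c.id) FROM departments p LEFT JOIN staff c ON c.dept_id = p.id GROUP BY p.name

Result:
name        | COUNT(c.id)
------------+------------
Engineering | 2          
Legal       | 2          
Marketing   | 1          
Sales       | 0          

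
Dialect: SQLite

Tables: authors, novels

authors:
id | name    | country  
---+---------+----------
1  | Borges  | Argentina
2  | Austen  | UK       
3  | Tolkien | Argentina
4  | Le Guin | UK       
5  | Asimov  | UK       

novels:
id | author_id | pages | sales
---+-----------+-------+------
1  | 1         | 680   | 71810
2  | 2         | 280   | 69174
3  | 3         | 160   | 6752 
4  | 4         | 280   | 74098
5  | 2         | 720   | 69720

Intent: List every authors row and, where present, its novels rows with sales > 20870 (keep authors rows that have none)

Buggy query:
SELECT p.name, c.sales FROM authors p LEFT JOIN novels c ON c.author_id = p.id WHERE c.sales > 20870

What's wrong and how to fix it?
Bug: Filtering c.sales in WHERE discards the NULL rows produced by LEFT JOIN, turning it into an inner join

Fix: Move the right-table condition into the ON clause so unmatched parents are kept

Corrected query:
SELECT p.name, c.sales FROM authors p LEFT JOIN novels c ON c.author_id = p.id AND c.sales > 20870

Result:
name    | sales
--------+------
Borges  | 71810
Austen  | 69174
Austen  | 69720
Tolkien | NULL 
Le Guin | 74098
Asimov  | NULL 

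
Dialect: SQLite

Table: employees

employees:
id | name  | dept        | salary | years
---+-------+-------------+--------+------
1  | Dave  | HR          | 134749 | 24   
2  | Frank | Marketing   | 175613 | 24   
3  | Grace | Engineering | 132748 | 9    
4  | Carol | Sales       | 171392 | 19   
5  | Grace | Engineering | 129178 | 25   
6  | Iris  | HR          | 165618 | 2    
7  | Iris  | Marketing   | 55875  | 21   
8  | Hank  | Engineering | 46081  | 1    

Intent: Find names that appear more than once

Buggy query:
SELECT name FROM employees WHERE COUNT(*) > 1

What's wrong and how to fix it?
Bug: COUNT(*) is an aggregate and cannot be used in WHERE

Fix: GROUP BY name, then filter groups with HAVING COUNT(*) > 1

Corrected query:
SELECT name FROM employees GROUP BY name HAVING COUNT(*) > 1

Result:
name 
-----
Grace
Iris 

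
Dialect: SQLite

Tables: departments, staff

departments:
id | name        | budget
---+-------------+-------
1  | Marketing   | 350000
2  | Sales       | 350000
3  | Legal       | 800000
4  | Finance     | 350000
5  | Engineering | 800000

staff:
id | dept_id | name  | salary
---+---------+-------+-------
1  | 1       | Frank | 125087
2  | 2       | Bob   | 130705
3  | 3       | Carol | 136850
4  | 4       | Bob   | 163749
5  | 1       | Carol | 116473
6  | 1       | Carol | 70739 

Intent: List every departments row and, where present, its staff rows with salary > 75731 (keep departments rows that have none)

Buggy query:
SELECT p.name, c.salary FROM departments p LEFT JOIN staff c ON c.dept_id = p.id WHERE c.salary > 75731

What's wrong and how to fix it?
Bug: Filtering c.salary in WHERE discards the NULL rows produced by LEFT JOIN, turning it into an inner join

Fix: Put 'c.salary > 75731' in the JOIN's ON clause instead of WHERE

Corrected query:
SELECT p.name, c.salary FROM departments p LEFT JOIN staff c ON c.dept_id = p.id AND c.salary > 75731

Result:
name        | salary
------------+-------
Marketing   | 116473
Marketing   | 125087
Sales       | 130705
Legal       | 136850
Finance     | 163749
Engineering | NULL  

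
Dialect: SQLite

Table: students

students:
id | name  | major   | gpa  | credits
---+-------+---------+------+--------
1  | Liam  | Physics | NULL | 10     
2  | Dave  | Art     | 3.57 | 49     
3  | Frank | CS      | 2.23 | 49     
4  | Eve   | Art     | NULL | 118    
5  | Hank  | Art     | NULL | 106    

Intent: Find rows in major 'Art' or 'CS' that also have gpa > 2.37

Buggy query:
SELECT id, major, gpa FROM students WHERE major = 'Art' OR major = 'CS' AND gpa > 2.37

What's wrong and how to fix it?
Bug: Without parentheses, AND is evaluated before OR, so the gpa filter only applies to the 'CS' branch

Fix: Add parentheses around the OR so the AND applies to both alternatives

Corrected query:
SELECT id, major, gpa FROM students WHERE (major = 'Art' OR major = 'CS') AND gpa > 2.37

Result:
id | major | gpa 
---+-------+-----
2  | Art   | 3.57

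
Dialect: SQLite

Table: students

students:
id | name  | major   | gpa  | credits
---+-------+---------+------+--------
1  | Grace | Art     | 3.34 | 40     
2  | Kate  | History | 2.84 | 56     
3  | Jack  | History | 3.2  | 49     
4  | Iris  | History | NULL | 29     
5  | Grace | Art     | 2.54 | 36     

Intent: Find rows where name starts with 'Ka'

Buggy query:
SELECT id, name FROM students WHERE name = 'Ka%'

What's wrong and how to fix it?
Bug: '=' compares the literal string including the % character; pattern matching needs LIKE

Fix: Use LIKE for wildcard pattern matching

Corrected query:
SELECT id, name FROM students WHERE name LIKE 'Ka%'

Result:
id | name
---+-----
2  | Kate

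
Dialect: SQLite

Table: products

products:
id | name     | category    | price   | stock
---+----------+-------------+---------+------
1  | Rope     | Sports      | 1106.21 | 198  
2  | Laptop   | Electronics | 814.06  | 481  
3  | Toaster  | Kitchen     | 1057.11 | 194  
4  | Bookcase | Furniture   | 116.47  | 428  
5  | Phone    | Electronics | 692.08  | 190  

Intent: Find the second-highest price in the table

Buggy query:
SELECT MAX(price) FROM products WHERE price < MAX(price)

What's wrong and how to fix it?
Bug: The inner MAX is an aggregate inside WHERE, which is not allowed

Fix: Compute the overall MAX in a subquery, then take MAX of rows below it

Corrected query:
SELECT MAX(price) FROM products WHERE price < (SELECT MAX(price) FROM products)

Result:
MAX(price)
----------
1057.11   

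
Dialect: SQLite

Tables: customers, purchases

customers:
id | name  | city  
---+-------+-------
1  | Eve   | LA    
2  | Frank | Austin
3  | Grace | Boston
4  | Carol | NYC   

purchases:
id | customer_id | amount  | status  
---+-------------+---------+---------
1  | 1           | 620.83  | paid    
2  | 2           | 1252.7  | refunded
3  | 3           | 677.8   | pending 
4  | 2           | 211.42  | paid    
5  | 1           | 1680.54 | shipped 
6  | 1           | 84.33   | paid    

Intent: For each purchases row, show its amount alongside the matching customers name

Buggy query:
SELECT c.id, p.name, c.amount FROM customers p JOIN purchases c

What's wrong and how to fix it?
Bug: JOIN with no ON clause produces a cartesian product; every purchases row pairs with every customers row

Fix: Specify the join condition linking the foreign key to the parent id

Corrected query:
SELECT c.id, p.name, c.amount FROM customers p JOIN purchases c ON c.customer_id = p.id

Result:
id | name  | amount 
---+-------+--------
1  | Eve   | 620.83 
2  | Frank | 1252.7 
3  | Grace | 677.8  
4  | Frank | 211.42 
5  | Eve   | 1680.54
6  | Eve   | 84.33  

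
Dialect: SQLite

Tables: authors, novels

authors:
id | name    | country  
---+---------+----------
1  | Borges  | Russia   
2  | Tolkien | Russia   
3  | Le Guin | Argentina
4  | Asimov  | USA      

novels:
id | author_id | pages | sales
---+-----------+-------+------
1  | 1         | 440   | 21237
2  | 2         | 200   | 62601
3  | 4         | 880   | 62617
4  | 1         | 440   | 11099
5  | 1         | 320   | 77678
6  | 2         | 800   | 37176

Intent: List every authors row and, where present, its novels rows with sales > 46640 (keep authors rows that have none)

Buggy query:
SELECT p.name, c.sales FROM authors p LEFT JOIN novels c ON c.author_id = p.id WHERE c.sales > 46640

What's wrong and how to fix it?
Bug: A WHERE condition on the right-hand table after LEFT JOIN drops unmatched parents

Fix: Move the right-table condition into the ON clause so unmatched parents are kept

Corrected query:
SELECT p.name, c.sales FROM authors p LEFT JOIN novels c ON c.author_id = p.id AND c.sales > 46640

Result:
name    | sales
--------+------
Borges  | 77678
Tolkien | 62601
Le Guin | NULL 
Asimov  | 62617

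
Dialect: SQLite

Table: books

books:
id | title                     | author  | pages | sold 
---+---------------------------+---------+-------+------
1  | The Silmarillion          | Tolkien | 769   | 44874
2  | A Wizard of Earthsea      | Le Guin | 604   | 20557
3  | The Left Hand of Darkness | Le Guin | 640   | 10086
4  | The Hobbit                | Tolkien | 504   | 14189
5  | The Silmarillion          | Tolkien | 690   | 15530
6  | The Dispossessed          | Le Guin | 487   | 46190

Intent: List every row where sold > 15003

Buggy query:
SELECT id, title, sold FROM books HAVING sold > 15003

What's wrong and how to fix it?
Bug: This is a non-aggregate query (no GROUP BY, no aggregates), so in SQLite the HAVING clause is invalid here; a row-level condition belongs in WHERE

Fix: Use WHERE for row-level filtering

Corrected query:
SELECT id, title, sold FROM books WHERE sold > 15003

Result:
id | title                | sold 
---+----------------------+------
1  | The Silmarillion     | 44874
2  | A Wizard of Earthsea | 20557
5  | The Silmarillion     | 15530
6  | The Dispossessed     | 46190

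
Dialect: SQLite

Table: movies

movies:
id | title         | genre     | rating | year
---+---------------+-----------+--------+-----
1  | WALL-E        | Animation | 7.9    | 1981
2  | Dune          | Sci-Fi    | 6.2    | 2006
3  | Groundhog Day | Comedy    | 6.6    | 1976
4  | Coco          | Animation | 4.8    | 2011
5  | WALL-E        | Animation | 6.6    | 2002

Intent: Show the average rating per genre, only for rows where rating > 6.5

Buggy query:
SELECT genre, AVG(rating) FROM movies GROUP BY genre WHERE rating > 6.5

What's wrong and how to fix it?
Bug: WHERE cannot follow GROUP BY

Fix: Place WHERE between FROM and GROUP BY

Corrected query:
SELECT genre, AVG(rating) FROM movies WHERE rating > 6.5 GROUP BY genre

Result:
genre     | AVG(rating)
----------+------------
Animation | 7.25       
Comedy    | 6.6        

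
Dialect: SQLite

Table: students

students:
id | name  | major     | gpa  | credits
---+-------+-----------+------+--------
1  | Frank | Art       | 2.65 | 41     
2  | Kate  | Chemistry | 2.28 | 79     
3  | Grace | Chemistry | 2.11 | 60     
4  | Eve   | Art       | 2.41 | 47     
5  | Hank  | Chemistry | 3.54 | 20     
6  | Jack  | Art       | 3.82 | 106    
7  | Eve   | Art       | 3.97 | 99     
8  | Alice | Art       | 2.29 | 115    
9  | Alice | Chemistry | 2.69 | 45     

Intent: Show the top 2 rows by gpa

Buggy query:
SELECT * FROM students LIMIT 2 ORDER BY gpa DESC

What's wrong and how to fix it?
Bug: ORDER BY cannot follow LIMIT; LIMIT is the final clause

Fix: Swap the clauses: ORDER BY first, then LIMIT

Corrected query:
SELECT * FROM students ORDER BY gpa DESC LIMIT 2

Result:
id | name | major | gpa  | credits
---+------+-------+------+--------
7  | Eve  | Art   | 3.97 | 99     
6  | Jack | Art   | 3.82 | 106    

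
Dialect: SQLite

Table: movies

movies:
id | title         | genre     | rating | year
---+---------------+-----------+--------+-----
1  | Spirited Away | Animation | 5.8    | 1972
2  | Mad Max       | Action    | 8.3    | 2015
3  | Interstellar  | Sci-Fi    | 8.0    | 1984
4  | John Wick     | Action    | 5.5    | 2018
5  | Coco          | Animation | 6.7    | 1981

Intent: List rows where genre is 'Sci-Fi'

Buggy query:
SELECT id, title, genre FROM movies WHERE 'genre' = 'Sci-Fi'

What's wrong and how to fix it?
Bug: Single quotes denote string literals in SQL; the column name is being compared as a constant string

Fix: Reference the column as genre without single quotes

Corrected query:
SELECT id, title, genre FROM movies WHERE genre = 'Sci-Fi'

Result:
id | title        | genre 
---+--------------+-------
3  | Interstellar | Sci-Fi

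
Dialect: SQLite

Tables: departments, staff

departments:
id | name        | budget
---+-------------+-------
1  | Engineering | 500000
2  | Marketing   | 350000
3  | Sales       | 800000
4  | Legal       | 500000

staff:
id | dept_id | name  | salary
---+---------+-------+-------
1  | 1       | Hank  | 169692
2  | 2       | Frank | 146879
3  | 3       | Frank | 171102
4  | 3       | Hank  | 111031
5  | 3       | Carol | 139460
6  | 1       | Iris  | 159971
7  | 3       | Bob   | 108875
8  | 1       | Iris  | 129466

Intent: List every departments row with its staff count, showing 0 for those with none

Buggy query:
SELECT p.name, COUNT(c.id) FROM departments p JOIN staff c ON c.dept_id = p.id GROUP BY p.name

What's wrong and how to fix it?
Bug: An inner join excludes parents with zero children

Fix: Switch to LEFT JOIN to retain unmatched parent rows

Corrected query:
SELECT p.name, COUNT(c.id) FROM departments p LEFT JOIN staff c ON c.dept_id = p.id GROUP BY p.name

Result:
name        | COUNT(c.id)
------------+------------
Engineering | 3          
Legal       | 0          
Marketing   | 1          
Sales       | 4          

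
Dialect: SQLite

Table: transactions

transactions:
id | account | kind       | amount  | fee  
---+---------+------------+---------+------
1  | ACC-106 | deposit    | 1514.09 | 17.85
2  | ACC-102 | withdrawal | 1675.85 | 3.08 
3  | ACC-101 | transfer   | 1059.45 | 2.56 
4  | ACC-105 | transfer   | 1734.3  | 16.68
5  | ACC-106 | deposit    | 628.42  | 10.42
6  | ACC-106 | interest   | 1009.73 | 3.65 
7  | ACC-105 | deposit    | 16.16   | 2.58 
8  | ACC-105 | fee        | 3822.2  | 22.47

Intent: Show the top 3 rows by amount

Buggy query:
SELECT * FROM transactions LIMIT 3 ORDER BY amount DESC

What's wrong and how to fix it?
Bug: LIMIT must come after ORDER BY

Fix: Sort with ORDER BY, then apply LIMIT

Corrected query:
SELECT * FROM transactions ORDER BY amount DESC LIMIT 3

Result:
id | account | kind       | amount  | fee  
---+---------+------------+---------+------
8  | ACC-105 | fee        | 3822.2  | 22.47
4  | ACC-105 | transfer   | 1734.3  | 16.68
2  | ACC-102 | withdrawal | 1675.85 | 3.08 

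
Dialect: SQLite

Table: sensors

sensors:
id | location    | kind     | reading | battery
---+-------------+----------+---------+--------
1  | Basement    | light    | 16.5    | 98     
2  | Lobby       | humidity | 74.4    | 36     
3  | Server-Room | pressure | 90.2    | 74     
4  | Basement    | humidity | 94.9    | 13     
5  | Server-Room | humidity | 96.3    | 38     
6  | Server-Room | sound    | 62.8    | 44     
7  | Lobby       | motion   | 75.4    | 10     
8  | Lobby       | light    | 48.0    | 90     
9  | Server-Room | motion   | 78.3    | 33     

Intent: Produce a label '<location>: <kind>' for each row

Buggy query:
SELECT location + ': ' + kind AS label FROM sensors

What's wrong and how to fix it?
Bug: '+' is numeric addition; on text columns SQLite converts them to 0 instead of concatenating

Fix: Use the || operator for string concatenation

Corrected query:
SELECT location || ': ' || kind AS label FROM sensors

Result:
label                
---------------------
Basement: light      
Lobby: humidity      
Server-Room: pressure
Basement: humidity   
Server-Room: humidity
Server-Room: sound   
Lobby: motion        
Lobby: light         
Server-Room: motion  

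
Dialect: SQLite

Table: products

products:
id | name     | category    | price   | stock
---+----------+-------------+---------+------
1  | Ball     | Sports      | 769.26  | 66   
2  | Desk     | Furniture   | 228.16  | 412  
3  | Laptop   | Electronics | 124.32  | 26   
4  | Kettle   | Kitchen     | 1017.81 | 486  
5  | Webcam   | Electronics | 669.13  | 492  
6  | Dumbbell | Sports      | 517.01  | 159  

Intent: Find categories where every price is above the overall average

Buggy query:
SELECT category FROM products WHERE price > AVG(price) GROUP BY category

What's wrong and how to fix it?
Bug: WHERE evaluates per row before aggregation, so AVG() is unavailable

Fix: Use a subquery for AVG and a HAVING MIN(...) filter so the condition holds for every row in the group

Corrected query:
SELECT category FROM products GROUP BY category HAVING MIN(price) > (SELECT AVG(price) FROM products)

Result:
category
--------
Kitchen 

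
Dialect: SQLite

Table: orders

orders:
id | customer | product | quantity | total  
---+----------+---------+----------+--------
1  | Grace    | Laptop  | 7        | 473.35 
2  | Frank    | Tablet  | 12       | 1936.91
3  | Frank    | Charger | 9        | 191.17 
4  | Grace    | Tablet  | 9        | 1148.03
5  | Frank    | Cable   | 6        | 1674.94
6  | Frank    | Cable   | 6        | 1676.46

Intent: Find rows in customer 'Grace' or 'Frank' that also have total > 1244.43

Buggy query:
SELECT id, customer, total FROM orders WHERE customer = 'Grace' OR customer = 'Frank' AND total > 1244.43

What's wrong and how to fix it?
Bug: Without parentheses, AND is evaluated before OR, so the total filter only applies to the 'Frank' branch

Fix: Group the OR with parentheses (or use IN), then AND the threshold

Corrected query:
SELECT id, customer, total FROM orders WHERE (customer = 'Grace' OR customer = 'Frank') AND total > 1244.43

Result:
id | customer | total  
---+----------+--------
2  | Frank    | 1936.91
5  | Frank    | 1674.94
6  | Frank    | 1676.46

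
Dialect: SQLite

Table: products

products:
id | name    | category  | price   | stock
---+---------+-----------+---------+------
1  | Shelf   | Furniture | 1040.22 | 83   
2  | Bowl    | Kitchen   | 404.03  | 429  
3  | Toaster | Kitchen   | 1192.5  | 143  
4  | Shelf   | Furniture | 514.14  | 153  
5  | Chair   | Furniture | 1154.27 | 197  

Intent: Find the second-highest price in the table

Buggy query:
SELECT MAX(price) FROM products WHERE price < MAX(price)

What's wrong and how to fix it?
Bug: MAX(price) on the right of the comparison is an aggregate-in-WHERE error

Fix: Put the inner MAX in a scalar subquery

Corrected query:
SELECT MAX(price) FROM products WHERE price < (SELECT MAX(price) FROM products)

Result:
MAX(price)
----------
1154.27   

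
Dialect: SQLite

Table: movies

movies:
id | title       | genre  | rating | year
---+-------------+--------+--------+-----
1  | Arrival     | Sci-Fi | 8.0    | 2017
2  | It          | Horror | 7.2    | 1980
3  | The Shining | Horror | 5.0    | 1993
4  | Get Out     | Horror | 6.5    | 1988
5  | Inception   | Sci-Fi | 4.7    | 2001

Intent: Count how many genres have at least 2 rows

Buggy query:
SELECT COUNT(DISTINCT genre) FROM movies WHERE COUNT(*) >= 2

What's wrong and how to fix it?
Bug: COUNT(*) cannot appear in WHERE; the per-group count doesn't exist yet

Fix: Use a subquery that GROUPs and filters with HAVING, then count its rows

Corrected query:
SELECT COUNT(*) FROM (SELECT genre FROM movies GROUP BY genre HAVING COUNT(*) >= 2)

Result:
COUNT(*)
--------
2       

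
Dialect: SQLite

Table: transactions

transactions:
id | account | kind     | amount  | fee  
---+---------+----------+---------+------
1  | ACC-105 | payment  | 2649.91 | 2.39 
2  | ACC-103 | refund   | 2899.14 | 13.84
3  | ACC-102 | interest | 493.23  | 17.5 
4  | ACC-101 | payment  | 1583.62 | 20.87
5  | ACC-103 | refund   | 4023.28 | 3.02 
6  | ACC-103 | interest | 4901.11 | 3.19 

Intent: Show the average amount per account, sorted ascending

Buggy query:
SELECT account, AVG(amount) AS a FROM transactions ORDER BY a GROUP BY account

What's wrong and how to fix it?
Bug: ORDER BY appears before GROUP BY; SQL clause order requires GROUP BY first

Fix: Move ORDER BY to the end, after GROUP BY

Corrected query:
SELECT account, AVG(amount) AS a FROM transactions GROUP BY account ORDER BY a

Result:
account | a          
--------+------------
ACC-102 | 493.23     
ACC-101 | 1583.62    
ACC-105 | 2649.91    
ACC-103 | 3941.176667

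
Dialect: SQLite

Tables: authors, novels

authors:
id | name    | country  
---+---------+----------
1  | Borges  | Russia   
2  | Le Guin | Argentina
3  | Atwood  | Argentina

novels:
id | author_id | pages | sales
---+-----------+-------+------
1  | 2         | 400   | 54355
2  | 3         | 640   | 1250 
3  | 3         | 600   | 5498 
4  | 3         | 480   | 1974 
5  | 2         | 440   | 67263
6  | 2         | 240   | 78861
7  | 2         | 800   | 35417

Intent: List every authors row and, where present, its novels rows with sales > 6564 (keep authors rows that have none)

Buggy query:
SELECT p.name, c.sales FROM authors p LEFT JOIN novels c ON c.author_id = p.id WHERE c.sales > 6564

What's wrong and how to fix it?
Bug: Filtering c.sales in WHERE discards the NULL rows produced by LEFT JOIN, turning it into an inner join

Fix: Put 'c.sales > 6564' in the JOIN's ON clause instead of WHERE

Corrected query:
SELECT p.name, c.sales FROM authors p LEFT JOIN novels c ON c.author_id = p.id AND c.sales > 6564

Result:
name    | sales
--------+------
Borges  | NULL 
Le Guin | 35417
Le Guin | 54355
Le Guin | 67263
Le Guin | 78861
Atwood  | NULL 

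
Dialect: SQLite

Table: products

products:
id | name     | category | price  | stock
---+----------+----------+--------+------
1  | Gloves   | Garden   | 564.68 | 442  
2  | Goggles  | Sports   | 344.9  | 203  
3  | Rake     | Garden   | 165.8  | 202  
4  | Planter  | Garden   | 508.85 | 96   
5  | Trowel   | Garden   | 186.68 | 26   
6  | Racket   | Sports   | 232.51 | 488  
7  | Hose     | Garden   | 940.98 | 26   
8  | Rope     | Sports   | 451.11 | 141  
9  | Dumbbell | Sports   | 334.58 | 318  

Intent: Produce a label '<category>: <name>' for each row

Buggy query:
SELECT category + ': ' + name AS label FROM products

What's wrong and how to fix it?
Bug: '+' is numeric addition; on text columns SQLite converts them to 0 instead of concatenating

Fix: Use the || operator for string concatenation

Corrected query:
SELECT category || ': ' || name AS label FROM products

Result:
label           
----------------
Garden: Gloves  
Sports: Goggles 
Garden: Rake    
Garden: Planter 
Garden: Trowel  
Sports: Racket  
Garden: Hose    
Sports: Rope    
Sports: Dumbbell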